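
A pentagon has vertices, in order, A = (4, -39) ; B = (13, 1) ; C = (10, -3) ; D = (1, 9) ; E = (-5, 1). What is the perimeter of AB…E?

112

|AB| = √((9)² + (40)²) = √1681 = 41
|BC| = √((-3)² + (-4)²) = √25 = 5
|CD| = √((-9)² + (12)²) = √225 = 15
|DE| = √((-6)² + (-8)²) = √100 = 10
|EA| = √((9)² + (-40)²) = √1681 = 41
Perimeter = 41 + 5 + 15 + 10 + 41 = 112.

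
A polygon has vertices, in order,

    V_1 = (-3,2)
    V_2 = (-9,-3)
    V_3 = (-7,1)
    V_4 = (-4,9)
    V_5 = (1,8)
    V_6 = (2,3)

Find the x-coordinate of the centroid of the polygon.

Apply the shoelace formula. First the cross-terms c_i = x_i·y_{i+1} − x_{i+1}·y_i:
  27, -30, -59, -41, -13, 13  ⇒  2A = -103, A = -51.5.
Then Σ (x_i + x_{i+1})·c_i = 876, so x̄ = 876 / (6·(-51.5)) = -292/103.

-292/103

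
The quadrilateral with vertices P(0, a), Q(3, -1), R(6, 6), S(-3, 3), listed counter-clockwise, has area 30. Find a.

Write out the shoelace sum; only the two edges meeting at P involve a:
2·Area = [((-3)·a − 0·3) + (0·(-1) − 3·a)] + 60
       = -6·a + 60 = 60
⇒ a = 0.

0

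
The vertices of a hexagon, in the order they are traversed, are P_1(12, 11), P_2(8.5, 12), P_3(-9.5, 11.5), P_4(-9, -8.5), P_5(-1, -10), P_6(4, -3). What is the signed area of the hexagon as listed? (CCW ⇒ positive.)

Apply the shoelace formula: 2A = Σ (x_i·y_{i+1} − x_{i+1}·y_i), indices taken mod 6.
Σ = (50.5) + (211.75) + (184.25) + (81.5) + (43) + (80) = 651
Signed area = Σ/2 = 325.5 (positive ⇒ counter-clockwise traversal).

325.5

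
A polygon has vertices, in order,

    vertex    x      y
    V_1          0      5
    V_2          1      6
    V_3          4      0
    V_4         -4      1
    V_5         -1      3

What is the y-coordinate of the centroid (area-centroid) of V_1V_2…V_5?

93/41

Apply the shoelace formula. First the cross-terms c_i = x_i·y_{i+1} − x_{i+1}·y_i:
  -5, -24, 4, -11, -5  ⇒  2A = -41, A = -20.5.
Then Σ (y_i + y_{i+1})·c_i = -279, so ȳ = -279 / (6·(-20.5)) = 93/41.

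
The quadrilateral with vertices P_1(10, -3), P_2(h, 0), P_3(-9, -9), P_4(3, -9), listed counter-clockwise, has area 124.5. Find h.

-10

The doubled signed area Σ (x_i y_{i+1} − x_{i+1} y_i) is linear in h.
With h=0 it equals 189; the coefficient of h is -6 (from the two edges through P_2).
So -6·h + 189 = 2·124.5 = 249 ⇒ h = -10.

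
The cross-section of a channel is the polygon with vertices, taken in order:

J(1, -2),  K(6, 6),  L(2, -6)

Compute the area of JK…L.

14

Apply the shoelace (surveyor's) formula: 2A = Σ (x_i·y_{i+1} − x_{i+1}·y_i), indices taken mod 3.
Cross-terms: 18, -48, 2  ⇒  Σ = -28
Area = |Σ|/2 = 14.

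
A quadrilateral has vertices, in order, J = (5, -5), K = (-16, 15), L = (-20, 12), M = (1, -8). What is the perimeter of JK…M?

68

|JK| = √((-21)² + (20)²) = √841 = 29
|KL| = √((-4)² + (-3)²) = √25 = 5
|LM| = √((21)² + (-20)²) = √841 = 29
|MJ| = √((4)² + (3)²) = √25 = 5
Perimeter = 29 + 5 + 29 + 5 = 68.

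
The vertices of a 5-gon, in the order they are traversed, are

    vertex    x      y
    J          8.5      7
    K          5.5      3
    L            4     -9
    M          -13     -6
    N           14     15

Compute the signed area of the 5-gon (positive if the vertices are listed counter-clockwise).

Cross-terms: -13, -61.5, -141, -111, -29.5  ⇒  Σ = -356
Signed area = Σ/2 = -178 (negative ⇒ clockwise traversal).

-178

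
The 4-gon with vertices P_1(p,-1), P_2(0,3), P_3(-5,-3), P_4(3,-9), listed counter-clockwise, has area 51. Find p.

3

Write out the shoelace sum; only the two edges meeting at P_1 involve p:
2·Area = [(3·(-1) − p·(-9)) + (p·3 − 0·(-1))] + 69
       = 12·p + 66 = 102
⇒ p = 3.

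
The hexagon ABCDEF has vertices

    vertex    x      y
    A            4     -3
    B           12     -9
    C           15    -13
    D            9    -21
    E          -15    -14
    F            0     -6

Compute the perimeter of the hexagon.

|AB| = √((8)² + (-6)²) = √100 = 10
|BC| = √((3)² + (-4)²) = √25 = 5
|CD| = √((-6)² + (-8)²) = √100 = 10
|DE| = √((-24)² + (7)²) = √625 = 25
|EF| = √((15)² + (8)²) = √289 = 17
|FA| = √((4)² + (3)²) = √25 = 5
Perimeter = 10 + 5 + 10 + 25 + 17 + 5 = 72.

72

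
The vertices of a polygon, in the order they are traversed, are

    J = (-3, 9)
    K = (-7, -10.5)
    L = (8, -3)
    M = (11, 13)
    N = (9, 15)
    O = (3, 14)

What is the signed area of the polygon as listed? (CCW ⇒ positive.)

Apply the shoelace (surveyor's) formula: 2A = Σ (x_i·y_{i+1} − x_{i+1}·y_i), indices taken mod 6.
Cross-terms: 94.5, 105, 137, 48, 81, 69  ⇒  Σ = 534.5
Signed area = Σ/2 = 267.25 (positive ⇒ counter-clockwise traversal).

267.25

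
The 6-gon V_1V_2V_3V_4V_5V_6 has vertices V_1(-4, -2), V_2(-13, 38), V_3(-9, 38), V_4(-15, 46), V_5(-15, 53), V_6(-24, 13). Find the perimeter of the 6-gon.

128

|V_1V_2| = √((-9)² + (40)²) = √1681 = 41
|V_2V_3| = √((4)² + (0)²) = √16 = 4
|V_3V_4| = √((-6)² + (8)²) = √100 = 10
|V_4V_5| = √((0)² + (7)²) = √49 = 7
|V_5V_6| = √((-9)² + (-40)²) = √1681 = 41
|V_6V_1| = √((20)² + (-15)²) = √625 = 25
Perimeter = 41 + 4 + 10 + 7 + 41 + 25 = 128.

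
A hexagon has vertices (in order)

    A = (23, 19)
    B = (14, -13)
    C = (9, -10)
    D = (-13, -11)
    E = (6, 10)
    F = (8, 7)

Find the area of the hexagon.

464

Apply the shoelace (surveyor's) formula: 2A = Σ (x_i·y_{i+1} − x_{i+1}·y_i), indices taken mod 6.
Cross-terms: -565, -23, -229, -64, -38, -9  ⇒  Σ = -928
Area = |Σ|/2 = 464.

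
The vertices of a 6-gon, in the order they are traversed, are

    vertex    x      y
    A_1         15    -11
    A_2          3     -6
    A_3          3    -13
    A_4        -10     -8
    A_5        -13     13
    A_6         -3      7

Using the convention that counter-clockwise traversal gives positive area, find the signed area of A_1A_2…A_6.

Σ = (-57) + (-21) + (-154) + (-234) + (-52) + (-72) = -590
Signed area = Σ/2 = -295 (negative ⇒ clockwise traversal).

-295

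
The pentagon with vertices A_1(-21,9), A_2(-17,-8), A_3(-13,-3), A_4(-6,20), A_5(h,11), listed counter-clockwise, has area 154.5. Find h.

Write out the shoelace sum; only the two edges meeting at A_5 involve h:
2·Area = [((-6)·11 − h·20) + (h·9 − (-21)·11)] + -10
       = -11·h + 155 = 309
⇒ h = -14.

-14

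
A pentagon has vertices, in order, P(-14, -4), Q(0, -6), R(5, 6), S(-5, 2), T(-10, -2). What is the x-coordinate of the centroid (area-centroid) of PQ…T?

-3

Apply the shoelace formula. First the cross-terms c_i = x_i·y_{i+1} − x_{i+1}·y_i:
  84, 30, 40, 30, 12  ⇒  2A = 196, A = 98.
Then Σ (x_i + x_{i+1})·c_i = -1764, so x̄ = -1764 / (6·98) = -3.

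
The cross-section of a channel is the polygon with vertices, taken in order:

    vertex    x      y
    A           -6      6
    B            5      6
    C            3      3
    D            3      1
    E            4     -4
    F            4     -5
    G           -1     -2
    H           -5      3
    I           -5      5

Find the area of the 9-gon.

Cross-terms: -66, -3, -6, -16, -4, -13, -13, -10, 0  ⇒  Σ = -131
Area = |Σ|/2 = 65.5.

65.5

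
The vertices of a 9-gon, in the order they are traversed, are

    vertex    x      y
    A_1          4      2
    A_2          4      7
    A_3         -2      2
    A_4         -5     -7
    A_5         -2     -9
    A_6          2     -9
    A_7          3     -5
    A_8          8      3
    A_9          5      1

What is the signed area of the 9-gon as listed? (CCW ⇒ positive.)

99

Apply Gauss's area formula: 2A = Σ (x_i·y_{i+1} − x_{i+1}·y_i), indices taken mod 9.
Σ = (20) + (22) + (24) + (31) + (36) + (17) + (49) + (-7) + (6) = 198
Signed area = Σ/2 = 99 (positive ⇒ counter-clockwise traversal).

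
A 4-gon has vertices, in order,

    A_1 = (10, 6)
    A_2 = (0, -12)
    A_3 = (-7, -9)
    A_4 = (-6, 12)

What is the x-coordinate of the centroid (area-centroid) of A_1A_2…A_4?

Apply Gauss's area formula. First the cross-terms c_i = x_i·y_{i+1} − x_{i+1}·y_i:
  -120, -84, -138, -156  ⇒  2A = -498, A = -249.
Then Σ (x_i + x_{i+1})·c_i = 558, so x̄ = 558 / (6·(-249)) = -31/83.

-31/83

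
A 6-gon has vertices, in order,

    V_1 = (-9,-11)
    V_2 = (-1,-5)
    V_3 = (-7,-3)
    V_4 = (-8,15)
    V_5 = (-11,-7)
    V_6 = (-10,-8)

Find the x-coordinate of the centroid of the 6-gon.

Apply the surveyor's formula. First the cross-terms c_i = x_i·y_{i+1} − x_{i+1}·y_i:
  34, -32, -129, 221, 18, 38  ⇒  2A = 150, A = 75.
Then Σ (x_i + x_{i+1})·c_i = -3448, so x̄ = -3448 / (6·75) = -1724/225.

-1724/225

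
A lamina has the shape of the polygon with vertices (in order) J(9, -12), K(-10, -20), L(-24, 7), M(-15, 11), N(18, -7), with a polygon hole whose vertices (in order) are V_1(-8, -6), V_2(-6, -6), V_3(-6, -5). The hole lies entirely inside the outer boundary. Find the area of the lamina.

626.5

Outer boundary:
Apply the shoelace (surveyor's) formula: 2A = Σ (x_i·y_{i+1} − x_{i+1}·y_i), indices taken mod 5.
J→K: (9)(-20) − (-10)(-12) = -300
K→L: (-10)(7) − (-24)(-20) = -550
L→M: (-24)(11) − (-15)(7) = -159
M→N: (-15)(-7) − (18)(11) = -93
N→J: (18)(-12) − (9)(-7) = -153
Σ = -1255
Area = |Σ|/2 = 627.5.
Hole:
V_1→V_2: (-8)(-6) − (-6)(-6) = 12
V_2→V_3: (-6)(-5) − (-6)(-6) = -6
V_3→V_1: (-6)(-6) − (-8)(-5) = -4
Σ = 2
Area = |Σ|/2 = 1.
Net area = 627.5 − 1 = 626.5.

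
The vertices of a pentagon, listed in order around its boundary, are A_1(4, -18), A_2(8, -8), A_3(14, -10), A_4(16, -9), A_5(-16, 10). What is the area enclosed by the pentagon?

221

Apply the surveyor's formula: 2A = Σ (x_i·y_{i+1} − x_{i+1}·y_i), indices taken mod 5.
Σ = (112) + (32) + (34) + (16) + (248) = 442
Area = |Σ|/2 = 221.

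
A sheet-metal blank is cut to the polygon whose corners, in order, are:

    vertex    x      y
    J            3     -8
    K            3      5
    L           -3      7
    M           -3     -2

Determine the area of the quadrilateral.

Apply the surveyor's formula: 2A = Σ (x_i·y_{i+1} − x_{i+1}·y_i), indices taken mod 4.
J→K: (3)(5) − (3)(-8) = 39
K→L: (3)(7) − (-3)(5) = 36
L→M: (-3)(-2) − (-3)(7) = 27
M→J: (-3)(-8) − (3)(-2) = 30
Σ = 132
Area = |Σ|/2 = 66.

66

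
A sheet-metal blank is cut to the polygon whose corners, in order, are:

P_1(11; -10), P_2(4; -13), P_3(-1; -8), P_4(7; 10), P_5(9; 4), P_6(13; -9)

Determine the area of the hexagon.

164

P_1→P_2: (11)(-13) − (4)(-10) = -103
P_2→P_3: (4)(-8) − (-1)(-13) = -45
P_3→P_4: (-1)(10) − (7)(-8) = 46
P_4→P_5: (7)(4) − (9)(10) = -62
P_5→P_6: (9)(-9) − (13)(4) = -133
P_6→P_1: (13)(-10) − (11)(-9) = -31
Σ = -328
Area = |Σ|/2 = 164.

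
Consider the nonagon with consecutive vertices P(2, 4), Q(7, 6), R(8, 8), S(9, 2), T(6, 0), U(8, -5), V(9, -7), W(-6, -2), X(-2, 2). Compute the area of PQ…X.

Apply the shoelace formula: 2A = Σ (x_i·y_{i+1} − x_{i+1}·y_i), indices taken mod 9.
P→Q: (2)(6) − (7)(4) = -16
Q→R: (7)(8) − (8)(6) = 8
R→S: (8)(2) − (9)(8) = -56
S→T: (9)(0) − (6)(2) = -12
T→U: (6)(-5) − (8)(0) = -30
U→V: (8)(-7) − (9)(-5) = -11
V→W: (9)(-2) − (-6)(-7) = -60
W→X: (-6)(2) − (-2)(-2) = -16
X→P: (-2)(4) − (2)(2) = -12
Σ = -205
Area = |Σ|/2 = 102.5.

102.5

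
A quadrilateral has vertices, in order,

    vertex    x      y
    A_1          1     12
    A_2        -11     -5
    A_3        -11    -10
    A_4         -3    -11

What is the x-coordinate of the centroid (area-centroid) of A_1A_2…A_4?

Apply the shoelace (surveyor's) formula. First the cross-terms c_i = x_i·y_{i+1} − x_{i+1}·y_i:
  127, 55, 91, -25  ⇒  2A = 248, A = 124.
Then Σ (x_i + x_{i+1})·c_i = -3704, so x̄ = -3704 / (6·124) = -463/93.

-463/93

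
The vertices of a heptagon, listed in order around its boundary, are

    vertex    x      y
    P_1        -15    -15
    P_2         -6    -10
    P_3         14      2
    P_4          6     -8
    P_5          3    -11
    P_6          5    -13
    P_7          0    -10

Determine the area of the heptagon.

81

Σ = (60) + (128) + (-124) + (-42) + (16) + (-50) + (-150) = -162
Area = |Σ|/2 = 81.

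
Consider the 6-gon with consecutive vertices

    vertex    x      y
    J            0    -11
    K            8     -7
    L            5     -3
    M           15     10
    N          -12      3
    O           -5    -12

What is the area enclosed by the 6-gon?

Apply the shoelace formula: 2A = Σ (x_i·y_{i+1} − x_{i+1}·y_i), indices taken mod 6.
Σ = (88) + (11) + (95) + (165) + (159) + (55) = 573
Area = |Σ|/2 = 286.5.

286.5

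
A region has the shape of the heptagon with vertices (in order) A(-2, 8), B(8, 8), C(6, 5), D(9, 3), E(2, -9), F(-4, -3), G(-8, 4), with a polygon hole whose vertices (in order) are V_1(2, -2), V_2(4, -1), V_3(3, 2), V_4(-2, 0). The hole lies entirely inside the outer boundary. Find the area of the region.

157.5

Outer boundary:
Apply the shoelace formula: 2A = Σ (x_i·y_{i+1} − x_{i+1}·y_i), indices taken mod 7.
Σ = (-80) + (-8) + (-27) + (-87) + (-42) + (-40) + (-56) = -340
Area = |Σ|/2 = 170.
Hole:
Σ = (6) + (11) + (4) + (4) = 25
Area = |Σ|/2 = 12.5.
Net area = 170 − 12.5 = 157.5.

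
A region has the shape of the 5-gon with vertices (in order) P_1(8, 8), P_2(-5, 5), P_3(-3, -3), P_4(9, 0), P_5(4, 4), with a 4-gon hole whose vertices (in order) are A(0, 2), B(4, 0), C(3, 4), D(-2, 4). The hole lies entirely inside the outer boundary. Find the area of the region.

Outer boundary:
Apply the shoelace formula: 2A = Σ (x_i·y_{i+1} − x_{i+1}·y_i), indices taken mod 5.
P_1→P_2: (8)(5) − (-5)(8) = 80
P_2→P_3: (-5)(-3) − (-3)(5) = 30
P_3→P_4: (-3)(0) − (9)(-3) = 27
P_4→P_5: (9)(4) − (4)(0) = 36
P_5→P_1: (4)(8) − (8)(4) = 0
Σ = 173
Area = |Σ|/2 = 86.5.
Hole:
Apply Gauss's area formula: 2A = Σ (x_i·y_{i+1} − x_{i+1}·y_i), indices taken mod 4.
Cross-terms: -8, 16, 20, -4  ⇒  Σ = 24
Area = |Σ|/2 = 12.
Net area = 86.5 − 12 = 74.5.

74.5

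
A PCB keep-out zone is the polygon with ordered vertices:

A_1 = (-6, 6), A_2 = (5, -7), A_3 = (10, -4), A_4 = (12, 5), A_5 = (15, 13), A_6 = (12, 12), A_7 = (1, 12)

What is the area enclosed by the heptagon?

Apply the surveyor's formula: 2A = Σ (x_i·y_{i+1} − x_{i+1}·y_i), indices taken mod 7.
Σ = (12) + (50) + (98) + (81) + (24) + (132) + (78) = 475
Area = |Σ|/2 = 237.5.

237.5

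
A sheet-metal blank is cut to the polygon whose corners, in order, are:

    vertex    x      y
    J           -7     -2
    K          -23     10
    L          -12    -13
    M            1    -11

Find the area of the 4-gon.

184.5

Σ = (-116) + (419) + (145) + (-79) = 369
Area = |Σ|/2 = 184.5.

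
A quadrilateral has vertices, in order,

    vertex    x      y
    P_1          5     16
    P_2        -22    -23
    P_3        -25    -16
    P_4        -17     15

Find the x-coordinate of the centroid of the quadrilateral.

-3779/294

Apply Gauss's area formula. First the cross-terms c_i = x_i·y_{i+1} − x_{i+1}·y_i:
  237, -223, -647, -347  ⇒  2A = -980, A = -490.
Then Σ (x_i + x_{i+1})·c_i = 37790, so x̄ = 37790 / (6·(-490)) = -3779/294.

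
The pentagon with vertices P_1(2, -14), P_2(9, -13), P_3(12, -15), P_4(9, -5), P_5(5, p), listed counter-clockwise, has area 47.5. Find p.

The doubled signed area Σ (x_i y_{i+1} − x_{i+1} y_i) is linear in p.
With p=0 it equals 151; the coefficient of p is 7 (from the two edges through P_5).
So 7·p + 151 = 2·47.5 = 95 ⇒ p = -8.

-8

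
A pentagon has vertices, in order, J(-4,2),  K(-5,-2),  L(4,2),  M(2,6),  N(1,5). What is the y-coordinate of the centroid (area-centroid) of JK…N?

Apply the surveyor's formula. First the cross-terms c_i = x_i·y_{i+1} − x_{i+1}·y_i:
  18, -2, 20, 4, 22  ⇒  2A = 62, A = 31.
Then Σ (y_i + y_{i+1})·c_i = 358, so ȳ = 358 / (6·31) = 179/93.

179/93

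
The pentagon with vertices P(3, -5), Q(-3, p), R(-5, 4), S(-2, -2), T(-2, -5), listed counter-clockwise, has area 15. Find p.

The doubled signed area Σ (x_i y_{i+1} − x_{i+1} y_i) is linear in p.
With p=0 it equals 22; the coefficient of p is 8 (from the two edges through Q).
So 8·p + 22 = 2·15 = 30 ⇒ p = 1.

1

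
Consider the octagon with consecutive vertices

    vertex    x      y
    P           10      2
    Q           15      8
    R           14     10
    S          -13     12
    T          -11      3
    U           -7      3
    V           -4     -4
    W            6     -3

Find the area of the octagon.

Apply the surveyor's formula: 2A = Σ (x_i·y_{i+1} − x_{i+1}·y_i), indices taken mod 8.
Σ = (50) + (38) + (298) + (93) + (-12) + (40) + (36) + (42) = 585
Area = |Σ|/2 = 292.5.

292.5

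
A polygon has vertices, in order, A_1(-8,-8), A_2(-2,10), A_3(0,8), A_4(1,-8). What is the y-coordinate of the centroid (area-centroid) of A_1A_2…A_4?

Apply the shoelace (surveyor's) formula. First the cross-terms c_i = x_i·y_{i+1} − x_{i+1}·y_i:
  -96, -16, -8, -72  ⇒  2A = -192, A = -96.
Then Σ (y_i + y_{i+1})·c_i = 672, so ȳ = 672 / (6·(-96)) = -7/6.

-7/6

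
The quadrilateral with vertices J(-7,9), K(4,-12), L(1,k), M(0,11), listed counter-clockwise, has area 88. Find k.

7

The doubled signed area Σ (x_i y_{i+1} − x_{i+1} y_i) is linear in k.
With k=0 it equals 148; the coefficient of k is 4 (from the two edges through L).
So 4·k + 148 = 2·88 = 176 ⇒ k = 7.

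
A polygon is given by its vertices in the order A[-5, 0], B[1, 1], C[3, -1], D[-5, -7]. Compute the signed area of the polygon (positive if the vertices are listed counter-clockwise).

Apply the shoelace formula: 2A = Σ (x_i·y_{i+1} − x_{i+1}·y_i), indices taken mod 4.
Σ = (-5) + (-4) + (-26) + (-35) = -70
Signed area = Σ/2 = -35 (negative ⇒ clockwise traversal).

-35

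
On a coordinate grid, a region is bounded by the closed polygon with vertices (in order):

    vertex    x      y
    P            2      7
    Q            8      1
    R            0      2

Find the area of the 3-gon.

21

Apply the surveyor's formula: 2A = Σ (x_i·y_{i+1} − x_{i+1}·y_i), indices taken mod 3.
Σ = (-54) + (16) + (-4) = -42
Area = |Σ|/2 = 21.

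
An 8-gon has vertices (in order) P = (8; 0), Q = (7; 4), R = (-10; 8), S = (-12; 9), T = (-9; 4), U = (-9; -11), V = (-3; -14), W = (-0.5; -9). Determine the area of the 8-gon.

Apply the surveyor's formula: 2A = Σ (x_i·y_{i+1} − x_{i+1}·y_i), indices taken mod 8.
Σ = (32) + (96) + (6) + (33) + (135) + (93) + (20) + (72) = 487
Area = |Σ|/2 = 243.5.

243.5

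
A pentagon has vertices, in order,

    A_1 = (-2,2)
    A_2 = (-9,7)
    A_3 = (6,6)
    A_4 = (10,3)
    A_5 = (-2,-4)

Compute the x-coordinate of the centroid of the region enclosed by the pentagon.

Apply the surveyor's formula. First the cross-terms c_i = x_i·y_{i+1} − x_{i+1}·y_i:
  4, -96, -42, -34, -12  ⇒  2A = -180, A = -90.
Then Σ (x_i + x_{i+1})·c_i = -652, so x̄ = -652 / (6·(-90)) = 163/135.

163/135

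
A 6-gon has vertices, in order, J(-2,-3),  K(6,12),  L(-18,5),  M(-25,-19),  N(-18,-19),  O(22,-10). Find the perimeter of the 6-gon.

|JK| = √((8)² + (15)²) = √289 = 17
|KL| = √((-24)² + (-7)²) = √625 = 25
|LM| = √((-7)² + (-24)²) = √625 = 25
|MN| = √((7)² + (0)²) = √49 = 7
|NO| = √((40)² + (9)²) = √1681 = 41
|OJ| = √((-24)² + (7)²) = √625 = 25
Perimeter = 17 + 25 + 25 + 7 + 41 + 25 = 140.

140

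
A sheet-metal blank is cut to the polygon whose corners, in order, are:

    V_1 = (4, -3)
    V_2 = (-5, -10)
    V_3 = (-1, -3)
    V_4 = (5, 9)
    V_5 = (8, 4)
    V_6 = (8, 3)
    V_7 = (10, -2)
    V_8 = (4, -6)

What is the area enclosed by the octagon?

95

Σ = (-55) + (5) + (6) + (-52) + (-8) + (-46) + (-52) + (12) = -190
Area = |Σ|/2 = 95.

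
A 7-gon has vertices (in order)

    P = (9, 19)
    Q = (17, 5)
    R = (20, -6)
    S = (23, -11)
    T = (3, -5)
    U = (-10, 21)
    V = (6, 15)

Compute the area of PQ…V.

Apply the surveyor's formula: 2A = Σ (x_i·y_{i+1} − x_{i+1}·y_i), indices taken mod 7.
P→Q: (9)(5) − (17)(19) = -278
Q→R: (17)(-6) − (20)(5) = -202
R→S: (20)(-11) − (23)(-6) = -82
S→T: (23)(-5) − (3)(-11) = -82
T→U: (3)(21) − (-10)(-5) = 13
U→V: (-10)(15) − (6)(21) = -276
V→P: (6)(19) − (9)(15) = -21
Σ = -928
Area = |Σ|/2 = 464.

464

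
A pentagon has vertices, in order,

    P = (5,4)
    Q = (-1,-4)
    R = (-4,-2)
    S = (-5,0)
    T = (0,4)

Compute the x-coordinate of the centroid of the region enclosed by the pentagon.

-0.4

Apply the shoelace (surveyor's) formula. First the cross-terms c_i = x_i·y_{i+1} − x_{i+1}·y_i:
  -16, -14, -10, -20, -20  ⇒  2A = -80, A = -40.
Then Σ (x_i + x_{i+1})·c_i = 96, so x̄ = 96 / (6·(-40)) = -0.4.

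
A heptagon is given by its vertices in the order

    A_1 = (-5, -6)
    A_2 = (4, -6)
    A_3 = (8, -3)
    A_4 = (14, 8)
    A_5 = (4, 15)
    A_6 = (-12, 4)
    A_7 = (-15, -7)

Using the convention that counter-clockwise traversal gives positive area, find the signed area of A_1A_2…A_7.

Apply the shoelace (surveyor's) formula: 2A = Σ (x_i·y_{i+1} − x_{i+1}·y_i), indices taken mod 7.
A_1→A_2: (-5)(-6) − (4)(-6) = 54
A_2→A_3: (4)(-3) − (8)(-6) = 36
A_3→A_4: (8)(8) − (14)(-3) = 106
A_4→A_5: (14)(15) − (4)(8) = 178
A_5→A_6: (4)(4) − (-12)(15) = 196
A_6→A_7: (-12)(-7) − (-15)(4) = 144
A_7→A_1: (-15)(-6) − (-5)(-7) = 55
Σ = 769
Signed area = Σ/2 = 384.5 (positive ⇒ counter-clockwise traversal).

384.5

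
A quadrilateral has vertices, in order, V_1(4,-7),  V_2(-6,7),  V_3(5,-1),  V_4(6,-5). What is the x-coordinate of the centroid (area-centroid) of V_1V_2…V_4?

Apply Gauss's area formula. First the cross-terms c_i = x_i·y_{i+1} − x_{i+1}·y_i:
  -14, -29, -19, -22  ⇒  2A = -84, A = -42.
Then Σ (x_i + x_{i+1})·c_i = -372, so x̄ = -372 / (6·(-42)) = 31/21.

31/21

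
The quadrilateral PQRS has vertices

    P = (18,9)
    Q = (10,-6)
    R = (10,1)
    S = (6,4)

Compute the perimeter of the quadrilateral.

|PQ| = √((-8)² + (-15)²) = √289 = 17
|QR| = √((0)² + (7)²) = √49 = 7
|RS| = √((-4)² + (3)²) = √25 = 5
|SP| = √((12)² + (5)²) = √169 = 13
Perimeter = 17 + 7 + 5 + 13 = 42.

42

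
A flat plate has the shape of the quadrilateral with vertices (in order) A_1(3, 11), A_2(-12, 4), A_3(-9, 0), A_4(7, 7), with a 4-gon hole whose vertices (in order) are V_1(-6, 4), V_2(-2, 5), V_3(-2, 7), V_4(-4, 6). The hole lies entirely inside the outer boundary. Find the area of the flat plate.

Outer boundary:
Apply the shoelace formula: 2A = Σ (x_i·y_{i+1} − x_{i+1}·y_i), indices taken mod 4.
Σ = (144) + (36) + (-63) + (56) = 173
Area = |Σ|/2 = 86.5.
Hole:
Apply the shoelace (surveyor's) formula: 2A = Σ (x_i·y_{i+1} − x_{i+1}·y_i), indices taken mod 4.
Σ = (-22) + (-4) + (16) + (20) = 10
Area = |Σ|/2 = 5.
Net area = 86.5 − 5 = 81.5.

81.5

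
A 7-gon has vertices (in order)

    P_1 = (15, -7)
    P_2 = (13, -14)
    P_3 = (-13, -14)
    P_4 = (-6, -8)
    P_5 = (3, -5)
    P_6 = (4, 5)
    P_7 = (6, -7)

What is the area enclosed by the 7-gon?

Σ = (-119) + (-364) + (20) + (54) + (35) + (-58) + (63) = -369
Area = |Σ|/2 = 184.5.

184.5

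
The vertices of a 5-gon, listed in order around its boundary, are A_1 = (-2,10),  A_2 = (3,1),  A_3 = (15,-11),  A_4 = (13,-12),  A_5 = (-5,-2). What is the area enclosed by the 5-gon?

Apply the shoelace (surveyor's) formula: 2A = Σ (x_i·y_{i+1} − x_{i+1}·y_i), indices taken mod 5.
A_1→A_2: (-2)(1) − (3)(10) = -32
A_2→A_3: (3)(-11) − (15)(1) = -48
A_3→A_4: (15)(-12) − (13)(-11) = -37
A_4→A_5: (13)(-2) − (-5)(-12) = -86
A_5→A_1: (-5)(10) − (-2)(-2) = -54
Σ = -257
Area = |Σ|/2 = 128.5.

128.5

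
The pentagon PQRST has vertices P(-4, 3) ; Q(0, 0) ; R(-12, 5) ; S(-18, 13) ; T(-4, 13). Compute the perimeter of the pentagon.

52

|PQ| = √((4)² + (-3)²) = √25 = 5
|QR| = √((-12)² + (5)²) = √169 = 13
|RS| = √((-6)² + (8)²) = √100 = 10
|ST| = √((14)² + (0)²) = √196 = 14
|TP| = √((0)² + (-10)²) = √100 = 10
Perimeter = 5 + 13 + 10 + 14 + 10 = 52.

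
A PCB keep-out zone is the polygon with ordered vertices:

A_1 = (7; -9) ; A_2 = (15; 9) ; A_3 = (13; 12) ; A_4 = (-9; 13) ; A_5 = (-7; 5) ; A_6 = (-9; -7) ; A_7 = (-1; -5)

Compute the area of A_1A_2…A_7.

Apply the surveyor's formula: 2A = Σ (x_i·y_{i+1} − x_{i+1}·y_i), indices taken mod 7.
Cross-terms: 198, 63, 277, 46, 94, 38, 44  ⇒  Σ = 760
Area = |Σ|/2 = 380.

380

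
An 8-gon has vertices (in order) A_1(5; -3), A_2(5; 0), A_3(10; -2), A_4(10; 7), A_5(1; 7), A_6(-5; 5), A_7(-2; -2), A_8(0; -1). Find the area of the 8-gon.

Apply the shoelace formula: 2A = Σ (x_i·y_{i+1} − x_{i+1}·y_i), indices taken mod 8.
Σ = (15) + (-10) + (90) + (63) + (40) + (20) + (2) + (5) = 225
Area = |Σ|/2 = 112.5.

112.5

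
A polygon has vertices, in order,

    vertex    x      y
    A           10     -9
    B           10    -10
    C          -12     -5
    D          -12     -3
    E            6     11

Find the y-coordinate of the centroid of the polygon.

-282/241

Apply Gauss's area formula. First the cross-terms c_i = x_i·y_{i+1} − x_{i+1}·y_i:
  -10, -170, -24, -114, -164  ⇒  2A = -482, A = -241.
Then Σ (y_i + y_{i+1})·c_i = 1692, so ȳ = 1692 / (6·(-241)) = -282/241.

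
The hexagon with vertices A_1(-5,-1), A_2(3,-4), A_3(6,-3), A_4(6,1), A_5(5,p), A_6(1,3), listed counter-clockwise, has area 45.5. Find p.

Write out the shoelace sum; only the two edges meeting at A_5 involve p:
2·Area = [(6·p − 5·1) + (5·3 − 1·p)] + 76
       = 5·p + 86 = 91
⇒ p = 1.

1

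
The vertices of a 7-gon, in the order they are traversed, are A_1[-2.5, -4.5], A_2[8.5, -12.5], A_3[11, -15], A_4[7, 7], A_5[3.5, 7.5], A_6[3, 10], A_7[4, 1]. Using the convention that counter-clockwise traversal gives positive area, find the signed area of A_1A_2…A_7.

Apply the shoelace formula: 2A = Σ (x_i·y_{i+1} − x_{i+1}·y_i), indices taken mod 7.
Cross-terms: 69.5, 10, 182, 28, 12.5, -37, -15.5  ⇒  Σ = 249.5
Signed area = Σ/2 = 124.75 (positive ⇒ counter-clockwise traversal).

124.75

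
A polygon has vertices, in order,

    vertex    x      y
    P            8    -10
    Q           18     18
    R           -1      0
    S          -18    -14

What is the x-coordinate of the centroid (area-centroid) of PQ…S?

77/27

Apply Gauss's area formula. First the cross-terms c_i = x_i·y_{i+1} − x_{i+1}·y_i:
  324, 18, 14, 292  ⇒  2A = 648, A = 324.
Then Σ (x_i + x_{i+1})·c_i = 5544, so x̄ = 5544 / (6·324) = 77/27.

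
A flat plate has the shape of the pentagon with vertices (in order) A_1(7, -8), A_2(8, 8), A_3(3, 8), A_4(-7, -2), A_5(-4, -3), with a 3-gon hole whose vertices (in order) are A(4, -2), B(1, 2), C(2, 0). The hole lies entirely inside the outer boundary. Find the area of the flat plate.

137

Outer boundary:
Apply the shoelace (surveyor's) formula: 2A = Σ (x_i·y_{i+1} − x_{i+1}·y_i), indices taken mod 5.
Cross-terms: 120, 40, 50, 13, 53  ⇒  Σ = 276
Area = |Σ|/2 = 138.
Hole:
Apply the shoelace formula: 2A = Σ (x_i·y_{i+1} − x_{i+1}·y_i), indices taken mod 3.
Σ = (10) + (-4) + (-4) = 2
Area = |Σ|/2 = 1.
Net area = 138 − 1 = 137.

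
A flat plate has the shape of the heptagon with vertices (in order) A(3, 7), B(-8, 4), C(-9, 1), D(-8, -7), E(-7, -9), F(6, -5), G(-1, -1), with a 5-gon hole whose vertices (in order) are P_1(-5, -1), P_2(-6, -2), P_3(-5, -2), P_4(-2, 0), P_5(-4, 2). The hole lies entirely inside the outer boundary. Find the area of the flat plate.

Outer boundary:
Apply the shoelace formula: 2A = Σ (x_i·y_{i+1} − x_{i+1}·y_i), indices taken mod 7.
Σ = (68) + (28) + (71) + (23) + (89) + (-11) + (-4) = 264
Area = |Σ|/2 = 132.
Hole:
Apply the shoelace (surveyor's) formula: 2A = Σ (x_i·y_{i+1} − x_{i+1}·y_i), indices taken mod 5.
Cross-terms: 4, 2, -4, -4, 14  ⇒  Σ = 12
Area = |Σ|/2 = 6.
Net area = 132 − 6 = 126.

126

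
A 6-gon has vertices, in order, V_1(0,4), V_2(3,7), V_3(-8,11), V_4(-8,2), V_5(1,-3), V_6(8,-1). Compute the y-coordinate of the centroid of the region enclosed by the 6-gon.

Apply Gauss's area formula. First the cross-terms c_i = x_i·y_{i+1} − x_{i+1}·y_i:
  -12, 89, 72, 22, 23, 32  ⇒  2A = 226, A = 113.
Then Σ (y_i + y_{i+1})·c_i = 2388, so ȳ = 2388 / (6·113) = 398/113.

398/113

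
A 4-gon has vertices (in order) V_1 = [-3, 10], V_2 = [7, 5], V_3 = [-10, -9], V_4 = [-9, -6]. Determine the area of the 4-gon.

Σ = (-85) + (-13) + (-21) + (-108) = -227
Area = |Σ|/2 = 113.5.

113.5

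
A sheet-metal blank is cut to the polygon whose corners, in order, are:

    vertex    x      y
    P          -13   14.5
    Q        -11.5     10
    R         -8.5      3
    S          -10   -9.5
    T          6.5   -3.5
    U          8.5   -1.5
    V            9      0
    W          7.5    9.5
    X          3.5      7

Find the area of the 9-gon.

Σ = (36.75) + (50.5) + (110.75) + (96.75) + (20) + (13.5) + (85.5) + (19.25) + (141.75) = 574.75
Area = |Σ|/2 = 287.375.

287.375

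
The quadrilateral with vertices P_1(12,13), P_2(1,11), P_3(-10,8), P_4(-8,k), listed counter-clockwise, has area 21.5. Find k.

The doubled signed area Σ (x_i y_{i+1} − x_{i+1} y_i) is linear in k.
With k=0 it equals 197; the coefficient of k is -22 (from the two edges through P_4).
So -22·k + 197 = 2·21.5 = 43 ⇒ k = 7.

7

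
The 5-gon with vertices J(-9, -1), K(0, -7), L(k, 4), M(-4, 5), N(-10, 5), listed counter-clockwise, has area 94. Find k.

2

The doubled signed area Σ (x_i y_{i+1} − x_{i+1} y_i) is linear in k.
With k=0 it equals 164; the coefficient of k is 12 (from the two edges through L).
So 12·k + 164 = 2·94 = 188 ⇒ k = 2.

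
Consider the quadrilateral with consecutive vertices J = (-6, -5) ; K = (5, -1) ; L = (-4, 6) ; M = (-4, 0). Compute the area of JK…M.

Apply the surveyor's formula: 2A = Σ (x_i·y_{i+1} − x_{i+1}·y_i), indices taken mod 4.
J→K: (-6)(-1) − (5)(-5) = 31
K→L: (5)(6) − (-4)(-1) = 26
L→M: (-4)(0) − (-4)(6) = 24
M→J: (-4)(-5) − (-6)(0) = 20
Σ = 101
Area = |Σ|/2 = 50.5.

50.5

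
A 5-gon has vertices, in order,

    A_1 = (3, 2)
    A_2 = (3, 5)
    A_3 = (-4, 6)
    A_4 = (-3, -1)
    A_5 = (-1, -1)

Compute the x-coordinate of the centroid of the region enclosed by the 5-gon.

-2/3

Apply the shoelace (surveyor's) formula. First the cross-terms c_i = x_i·y_{i+1} − x_{i+1}·y_i:
  9, 38, 22, 2, 1  ⇒  2A = 72, A = 36.
Then Σ (x_i + x_{i+1})·c_i = -144, so x̄ = -144 / (6·36) = -2/3.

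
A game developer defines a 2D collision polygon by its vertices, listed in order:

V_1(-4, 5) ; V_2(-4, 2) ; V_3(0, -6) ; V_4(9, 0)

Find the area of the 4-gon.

V_1→V_2: (-4)(2) − (-4)(5) = 12
V_2→V_3: (-4)(-6) − (0)(2) = 24
V_3→V_4: (0)(0) − (9)(-6) = 54
V_4→V_1: (9)(5) − (-4)(0) = 45
Σ = 135
Area = |Σ|/2 = 67.5.

67.5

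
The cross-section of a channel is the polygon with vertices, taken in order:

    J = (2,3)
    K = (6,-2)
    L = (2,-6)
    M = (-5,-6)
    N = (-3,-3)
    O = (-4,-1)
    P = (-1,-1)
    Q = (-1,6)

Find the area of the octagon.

Cross-terms: -22, -32, -42, -3, -9, 3, -7, -15  ⇒  Σ = -127
Area = |Σ|/2 = 63.5.

63.5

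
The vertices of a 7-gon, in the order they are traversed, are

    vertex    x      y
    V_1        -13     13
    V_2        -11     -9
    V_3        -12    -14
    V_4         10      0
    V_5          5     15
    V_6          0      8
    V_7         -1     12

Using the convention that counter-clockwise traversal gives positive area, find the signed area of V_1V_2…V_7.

Apply Gauss's area formula: 2A = Σ (x_i·y_{i+1} − x_{i+1}·y_i), indices taken mod 7.
Cross-terms: 260, 46, 140, 150, 40, 8, 143  ⇒  Σ = 787
Signed area = Σ/2 = 393.5 (positive ⇒ counter-clockwise traversal).

393.5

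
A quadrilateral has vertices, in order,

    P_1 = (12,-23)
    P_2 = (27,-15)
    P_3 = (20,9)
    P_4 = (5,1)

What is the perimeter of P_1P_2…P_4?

|P_1P_2| = √((15)² + (8)²) = √289 = 17
|P_2P_3| = √((-7)² + (24)²) = √625 = 25
|P_3P_4| = √((-15)² + (-8)²) = √289 = 17
|P_4P_1| = √((7)² + (-24)²) = √625 = 25
Perimeter = 17 + 25 + 17 + 25 = 84.

84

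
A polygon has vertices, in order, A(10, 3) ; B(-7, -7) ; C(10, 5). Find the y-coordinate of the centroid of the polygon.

Apply the shoelace (surveyor's) formula. First the cross-terms c_i = x_i·y_{i+1} − x_{i+1}·y_i:
  -49, 35, -20  ⇒  2A = -34, A = -17.
Then Σ (y_i + y_{i+1})·c_i = -34, so ȳ = -34 / (6·(-17)) = 1/3.

1/3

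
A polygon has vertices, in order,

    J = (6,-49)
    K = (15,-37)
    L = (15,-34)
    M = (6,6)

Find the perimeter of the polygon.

114

|JK| = √((9)² + (12)²) = √225 = 15
|KL| = √((0)² + (3)²) = √9 = 3
|LM| = √((-9)² + (40)²) = √1681 = 41
|MJ| = √((0)² + (-55)²) = √3025 = 55
Perimeter = 15 + 3 + 41 + 55 = 114.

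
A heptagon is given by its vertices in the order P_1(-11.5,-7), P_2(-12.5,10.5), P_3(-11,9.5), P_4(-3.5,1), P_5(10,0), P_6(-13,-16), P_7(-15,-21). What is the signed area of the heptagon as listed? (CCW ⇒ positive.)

-231.375

Apply the shoelace formula: 2A = Σ (x_i·y_{i+1} − x_{i+1}·y_i), indices taken mod 7.
Σ = (-208.25) + (-3.25) + (22.25) + (-10) + (-160) + (33) + (-136.5) = -462.75
Signed area = Σ/2 = -231.375 (negative ⇒ clockwise traversal).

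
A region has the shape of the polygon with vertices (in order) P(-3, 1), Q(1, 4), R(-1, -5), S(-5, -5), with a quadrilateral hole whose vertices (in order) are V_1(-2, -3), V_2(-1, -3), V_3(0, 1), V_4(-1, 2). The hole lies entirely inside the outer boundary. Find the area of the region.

22

Outer boundary:
P→Q: (-3)(4) − (1)(1) = -13
Q→R: (1)(-5) − (-1)(4) = -1
R→S: (-1)(-5) − (-5)(-5) = -20
S→P: (-5)(1) − (-3)(-5) = -20
Σ = -54
Area = |Σ|/2 = 27.
Hole:
Apply the shoelace formula: 2A = Σ (x_i·y_{i+1} − x_{i+1}·y_i), indices taken mod 4.
Cross-terms: 3, -1, 1, 7  ⇒  Σ = 10
Area = |Σ|/2 = 5.
Net area = 27 − 5 = 22.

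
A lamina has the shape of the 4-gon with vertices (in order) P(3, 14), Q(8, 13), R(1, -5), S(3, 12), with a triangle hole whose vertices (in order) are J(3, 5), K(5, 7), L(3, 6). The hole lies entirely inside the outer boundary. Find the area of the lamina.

Outer boundary:
P→Q: (3)(13) − (8)(14) = -73
Q→R: (8)(-5) − (1)(13) = -53
R→S: (1)(12) − (3)(-5) = 27
S→P: (3)(14) − (3)(12) = 6
Σ = -93
Area = |Σ|/2 = 46.5.
Hole:
Apply the shoelace formula: 2A = Σ (x_i·y_{i+1} − x_{i+1}·y_i), indices taken mod 3.
Cross-terms: -4, 9, -3  ⇒  Σ = 2
Area = |Σ|/2 = 1.
Net area = 46.5 − 1 = 45.5.

45.5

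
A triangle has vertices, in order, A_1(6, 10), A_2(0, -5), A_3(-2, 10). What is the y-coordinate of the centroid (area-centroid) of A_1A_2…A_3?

Apply the surveyor's formula. First the cross-terms c_i = x_i·y_{i+1} − x_{i+1}·y_i:
  -30, -10, -80  ⇒  2A = -120, A = -60.
Then Σ (y_i + y_{i+1})·c_i = -1800, so ȳ = -1800 / (6·(-60)) = 5.

5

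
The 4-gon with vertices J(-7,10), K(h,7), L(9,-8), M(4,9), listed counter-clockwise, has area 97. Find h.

Write out the shoelace sum; only the two edges meeting at K involve h:
2·Area = [((-7)·7 − h·10) + (h·(-8) − 9·7)] + 216
       = -18·h + 104 = 194
⇒ h = -5.

-5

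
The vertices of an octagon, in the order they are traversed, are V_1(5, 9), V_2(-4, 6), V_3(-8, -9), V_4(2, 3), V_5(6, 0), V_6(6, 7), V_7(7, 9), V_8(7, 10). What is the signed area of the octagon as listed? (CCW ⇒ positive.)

96.5

V_1→V_2: (5)(6) − (-4)(9) = 66
V_2→V_3: (-4)(-9) − (-8)(6) = 84
V_3→V_4: (-8)(3) − (2)(-9) = -6
V_4→V_5: (2)(0) − (6)(3) = -18
V_5→V_6: (6)(7) − (6)(0) = 42
V_6→V_7: (6)(9) − (7)(7) = 5
V_7→V_8: (7)(10) − (7)(9) = 7
V_8→V_1: (7)(9) − (5)(10) = 13
Σ = 193
Signed area = Σ/2 = 96.5 (positive ⇒ counter-clockwise traversal).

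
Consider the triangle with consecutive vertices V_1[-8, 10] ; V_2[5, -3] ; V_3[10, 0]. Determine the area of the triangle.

52

Apply the surveyor's formula: 2A = Σ (x_i·y_{i+1} − x_{i+1}·y_i), indices taken mod 3.
Cross-terms: -26, 30, 100  ⇒  Σ = 104
Area = |Σ|/2 = 52.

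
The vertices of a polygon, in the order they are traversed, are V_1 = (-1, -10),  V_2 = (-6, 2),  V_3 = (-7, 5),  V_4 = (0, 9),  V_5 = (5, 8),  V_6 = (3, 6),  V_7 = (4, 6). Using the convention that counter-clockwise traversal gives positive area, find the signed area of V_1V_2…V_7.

Apply the shoelace formula: 2A = Σ (x_i·y_{i+1} − x_{i+1}·y_i), indices taken mod 7.
Σ = (-62) + (-16) + (-63) + (-45) + (6) + (-6) + (-34) = -220
Signed area = Σ/2 = -110 (negative ⇒ clockwise traversal).

-110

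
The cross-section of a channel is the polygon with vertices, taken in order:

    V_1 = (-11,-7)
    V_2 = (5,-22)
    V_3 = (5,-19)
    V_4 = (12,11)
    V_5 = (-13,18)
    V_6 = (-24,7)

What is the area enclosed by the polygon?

760

Apply the surveyor's formula: 2A = Σ (x_i·y_{i+1} − x_{i+1}·y_i), indices taken mod 6.
Σ = (277) + (15) + (283) + (359) + (341) + (245) = 1520
Area = |Σ|/2 = 760.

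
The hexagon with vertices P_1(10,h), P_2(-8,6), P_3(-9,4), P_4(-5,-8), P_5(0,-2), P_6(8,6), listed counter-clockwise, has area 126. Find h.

7

The doubled signed area Σ (x_i y_{i+1} − x_{i+1} y_i) is linear in h.
With h=0 it equals 140; the coefficient of h is 16 (from the two edges through P_1).
So 16·h + 140 = 2·126 = 252 ⇒ h = 7.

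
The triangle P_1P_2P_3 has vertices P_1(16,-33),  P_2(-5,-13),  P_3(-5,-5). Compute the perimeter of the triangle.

|P_1P_2| = √((-21)² + (20)²) = √841 = 29
|P_2P_3| = √((0)² + (8)²) = √64 = 8
|P_3P_1| = √((21)² + (-28)²) = √1225 = 35
Perimeter = 29 + 8 + 35 = 72.

72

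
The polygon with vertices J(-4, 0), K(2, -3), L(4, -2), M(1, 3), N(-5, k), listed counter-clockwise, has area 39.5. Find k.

The doubled signed area Σ (x_i y_{i+1} − x_{i+1} y_i) is linear in k.
With k=0 it equals 49; the coefficient of k is 5 (from the two edges through N).
So 5·k + 49 = 2·39.5 = 79 ⇒ k = 6.

6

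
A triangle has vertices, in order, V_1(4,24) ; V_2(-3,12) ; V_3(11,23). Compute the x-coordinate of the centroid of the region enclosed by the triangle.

Apply Gauss's area formula. First the cross-terms c_i = x_i·y_{i+1} − x_{i+1}·y_i:
  120, -201, 172  ⇒  2A = 91, A = 45.5.
Then Σ (x_i + x_{i+1})·c_i = 1092, so x̄ = 1092 / (6·45.5) = 4.

4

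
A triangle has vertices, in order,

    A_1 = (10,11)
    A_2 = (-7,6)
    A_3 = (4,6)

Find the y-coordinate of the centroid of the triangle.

23/3

Apply the shoelace (surveyor's) formula. First the cross-terms c_i = x_i·y_{i+1} − x_{i+1}·y_i:
  137, -66, -16  ⇒  2A = 55, A = 27.5.
Then Σ (y_i + y_{i+1})·c_i = 1265, so ȳ = 1265 / (6·27.5) = 23/3.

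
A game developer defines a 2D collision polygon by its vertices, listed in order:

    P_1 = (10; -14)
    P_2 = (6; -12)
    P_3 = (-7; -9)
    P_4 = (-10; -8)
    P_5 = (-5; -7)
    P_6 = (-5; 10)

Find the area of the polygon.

146.5

Apply the surveyor's formula: 2A = Σ (x_i·y_{i+1} − x_{i+1}·y_i), indices taken mod 6.
P_1→P_2: (10)(-12) − (6)(-14) = -36
P_2→P_3: (6)(-9) − (-7)(-12) = -138
P_3→P_4: (-7)(-8) − (-10)(-9) = -34
P_4→P_5: (-10)(-7) − (-5)(-8) = 30
P_5→P_6: (-5)(10) − (-5)(-7) = -85
P_6→P_1: (-5)(-14) − (10)(10) = -30
Σ = -293
Area = |Σ|/2 = 146.5.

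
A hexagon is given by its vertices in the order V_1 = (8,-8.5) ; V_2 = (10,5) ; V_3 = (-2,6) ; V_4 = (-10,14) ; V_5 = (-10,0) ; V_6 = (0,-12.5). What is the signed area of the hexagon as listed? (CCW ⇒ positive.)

296

Σ = (125) + (70) + (32) + (140) + (125) + (100) = 592
Signed area = Σ/2 = 296 (positive ⇒ counter-clockwise traversal).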